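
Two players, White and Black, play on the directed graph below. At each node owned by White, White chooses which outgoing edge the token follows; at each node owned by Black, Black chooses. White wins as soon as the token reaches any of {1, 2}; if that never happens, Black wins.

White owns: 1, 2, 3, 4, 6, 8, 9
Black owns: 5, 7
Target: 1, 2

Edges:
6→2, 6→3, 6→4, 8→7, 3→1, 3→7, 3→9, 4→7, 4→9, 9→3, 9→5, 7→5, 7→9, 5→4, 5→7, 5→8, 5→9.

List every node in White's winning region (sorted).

1, 2, 3, 4, 6, 9

A0 = {1, 2}
A1: add {3, 6} — 3 (White) has 3→1; 6 (White) has 6→2.
A2: add {9} — 9 (White) has 9→3.
A3: add {4} — 4 (White) has 4→9.
A4 = A3; e.g. 5 (Black) can still go to 7. Fixed point.
White's winning region = {1, 2, 3, 4, 6, 9}.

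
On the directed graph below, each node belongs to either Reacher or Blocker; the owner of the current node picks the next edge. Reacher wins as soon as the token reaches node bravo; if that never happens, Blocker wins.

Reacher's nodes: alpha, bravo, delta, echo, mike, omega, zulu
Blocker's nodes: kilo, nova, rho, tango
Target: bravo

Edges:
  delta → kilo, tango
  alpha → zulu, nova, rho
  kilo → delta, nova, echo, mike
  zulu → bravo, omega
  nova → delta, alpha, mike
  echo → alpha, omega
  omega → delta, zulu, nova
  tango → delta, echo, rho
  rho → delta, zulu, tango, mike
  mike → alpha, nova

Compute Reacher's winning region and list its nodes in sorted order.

A0 = {bravo}
A1: add {zulu} — zulu (Reacher) has zulu→bravo.
A2: add {alpha, omega} — alpha (Reacher) has alpha→zulu; omega (Reacher) has omega→zulu.
A3: add {echo, mike} — echo (Reacher) has echo→alpha; mike (Reacher) has mike→alpha.
A4 = A3; e.g. delta (Reacher) has no edge into A3. Fixed point.
Reacher's winning region = {alpha, bravo, echo, mike, omega, zulu}.

alpha, bravo, echo, mike, omega, zulu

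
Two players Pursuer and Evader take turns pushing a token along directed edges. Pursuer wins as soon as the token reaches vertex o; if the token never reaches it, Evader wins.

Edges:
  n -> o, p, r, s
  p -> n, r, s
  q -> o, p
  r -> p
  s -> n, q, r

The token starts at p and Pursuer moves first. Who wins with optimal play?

Evader

Track states (vertex, player-to-move).
A0 = {(o,Pursuer), (o,Evader)}
A1: add {(n,Pursuer), (q,Pursuer)}.
A2 = A1; e.g. (n,Evader) stays out. (p,Pursuer) never enters ⇒ Evader avoids the target.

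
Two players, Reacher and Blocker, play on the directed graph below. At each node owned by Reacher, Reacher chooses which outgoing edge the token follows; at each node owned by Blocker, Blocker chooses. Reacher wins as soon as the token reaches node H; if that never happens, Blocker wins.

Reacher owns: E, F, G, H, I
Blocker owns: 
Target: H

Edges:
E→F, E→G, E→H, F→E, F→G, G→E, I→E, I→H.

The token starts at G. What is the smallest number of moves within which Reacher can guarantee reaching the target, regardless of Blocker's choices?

A0 = {H}
A1: add {E, I} — E (Reacher) has E→H; I (Reacher) has I→H.
A2: add {F, G} — F (Reacher) has F→E; G (Reacher) has G→E.
A2 = all vertices. Fixed point.
G enters the attractor at level 2, so Reacher can force the target in 2 moves from there.

2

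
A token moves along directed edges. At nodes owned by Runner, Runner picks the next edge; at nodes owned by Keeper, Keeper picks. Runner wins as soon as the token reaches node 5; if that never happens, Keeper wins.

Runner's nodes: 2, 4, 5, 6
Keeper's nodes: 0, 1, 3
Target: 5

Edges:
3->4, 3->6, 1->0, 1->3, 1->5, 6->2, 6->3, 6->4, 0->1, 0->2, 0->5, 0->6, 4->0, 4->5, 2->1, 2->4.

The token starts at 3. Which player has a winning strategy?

A0 = {5}
A1: add {4} — 4 (Runner) has 4→5.
A2: add {2, 6} — 2 (Runner) has 2→4; 6 (Runner) has 6→4.
A3: add {3} — 3 (Keeper): all of {4, 6} already in.
A4 = A3; e.g. 0 (Keeper) can still go to 1. Fixed point.
3 ∈ A3, so Runner can force the target.

Runner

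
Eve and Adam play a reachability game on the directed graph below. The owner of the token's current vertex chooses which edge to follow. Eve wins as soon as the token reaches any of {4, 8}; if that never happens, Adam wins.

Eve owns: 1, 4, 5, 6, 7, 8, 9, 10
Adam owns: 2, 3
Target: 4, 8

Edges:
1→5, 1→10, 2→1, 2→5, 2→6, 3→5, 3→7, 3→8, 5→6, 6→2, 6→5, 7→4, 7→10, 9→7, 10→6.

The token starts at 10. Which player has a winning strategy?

Adam

A0 = {4, 8}
A1: add {7} — 7 (Eve) has 7→4.
A2: add {9} — 9 (Eve) has 9→7.
A3 = A2; e.g. 1 (Eve) has no edge into A2. Fixed point.
10 never enters the attractor, so Adam can avoid the target forever.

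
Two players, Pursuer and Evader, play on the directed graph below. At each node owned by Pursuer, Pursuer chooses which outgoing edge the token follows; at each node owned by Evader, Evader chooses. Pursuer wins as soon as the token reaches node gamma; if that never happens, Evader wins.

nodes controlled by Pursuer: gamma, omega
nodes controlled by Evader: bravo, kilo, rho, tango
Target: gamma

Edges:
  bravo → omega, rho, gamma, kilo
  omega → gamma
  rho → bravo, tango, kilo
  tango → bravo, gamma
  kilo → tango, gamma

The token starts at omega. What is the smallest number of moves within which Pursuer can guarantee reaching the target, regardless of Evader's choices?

A0 = {gamma}
A1: add {omega} — omega (Pursuer) has omega→gamma.
A2 = A1; e.g. bravo (Evader) can still go to rho. Fixed point.
omega enters the attractor at level 1, so Pursuer can force the target in 1 move from there.

1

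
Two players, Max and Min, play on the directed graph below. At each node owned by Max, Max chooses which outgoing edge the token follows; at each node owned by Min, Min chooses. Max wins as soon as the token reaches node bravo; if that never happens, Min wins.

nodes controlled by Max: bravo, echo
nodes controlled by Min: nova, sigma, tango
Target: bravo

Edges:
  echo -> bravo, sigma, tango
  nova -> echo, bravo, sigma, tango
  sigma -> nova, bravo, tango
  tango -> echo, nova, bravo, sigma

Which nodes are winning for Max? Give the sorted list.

A0 = {bravo}
A1: add {echo} — echo (Max) has echo→bravo.
A2 = A1; e.g. nova (Min) can still go to sigma. Fixed point.
Max's winning region = {bravo, echo}.

bravo, echo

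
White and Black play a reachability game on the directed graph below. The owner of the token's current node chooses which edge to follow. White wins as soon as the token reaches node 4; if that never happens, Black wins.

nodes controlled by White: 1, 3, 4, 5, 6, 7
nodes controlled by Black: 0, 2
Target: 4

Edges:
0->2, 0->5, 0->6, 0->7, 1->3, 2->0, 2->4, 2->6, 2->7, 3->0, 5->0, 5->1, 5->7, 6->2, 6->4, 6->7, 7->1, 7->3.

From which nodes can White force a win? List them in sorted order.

A0 = {4}
A1: add {6} — 6 (White) has 6→4.
A2 = A1; e.g. 0 (Black) can still go to 2. Fixed point.
White's winning region = {4, 6}.

4, 6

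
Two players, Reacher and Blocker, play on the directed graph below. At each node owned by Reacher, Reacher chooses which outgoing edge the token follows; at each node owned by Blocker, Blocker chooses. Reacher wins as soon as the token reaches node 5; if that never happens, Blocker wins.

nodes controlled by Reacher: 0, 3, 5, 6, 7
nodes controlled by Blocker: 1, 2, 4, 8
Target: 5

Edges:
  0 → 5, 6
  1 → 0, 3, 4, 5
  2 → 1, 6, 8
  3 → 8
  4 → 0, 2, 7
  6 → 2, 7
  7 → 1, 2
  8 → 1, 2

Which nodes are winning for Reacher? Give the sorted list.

A0 = {5}
A1: add {0} — 0 (Reacher) has 0→5.
A2 = A1; e.g. 1 (Blocker) can still go to 3. Fixed point.
Reacher's winning region = {0, 5}.

0, 5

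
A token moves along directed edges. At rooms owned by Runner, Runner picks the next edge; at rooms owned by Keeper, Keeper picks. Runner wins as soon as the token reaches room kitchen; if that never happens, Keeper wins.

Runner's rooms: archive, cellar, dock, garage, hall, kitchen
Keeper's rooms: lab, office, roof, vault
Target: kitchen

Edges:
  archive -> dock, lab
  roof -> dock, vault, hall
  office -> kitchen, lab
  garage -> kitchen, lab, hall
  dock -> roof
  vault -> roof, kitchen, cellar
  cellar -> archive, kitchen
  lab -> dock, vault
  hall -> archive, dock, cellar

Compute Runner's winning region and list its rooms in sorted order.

A0 = {kitchen}
A1: add {cellar, garage} — garage (Runner) has garage→kitchen; cellar (Runner) has cellar→kitchen.
A2: add {hall} — hall (Runner) has hall→cellar.
A3 = A2; e.g. archive (Runner) has no edge into A2. Fixed point.
Runner's winning region = {cellar, garage, hall, kitchen}.

cellar, garage, hall, kitchen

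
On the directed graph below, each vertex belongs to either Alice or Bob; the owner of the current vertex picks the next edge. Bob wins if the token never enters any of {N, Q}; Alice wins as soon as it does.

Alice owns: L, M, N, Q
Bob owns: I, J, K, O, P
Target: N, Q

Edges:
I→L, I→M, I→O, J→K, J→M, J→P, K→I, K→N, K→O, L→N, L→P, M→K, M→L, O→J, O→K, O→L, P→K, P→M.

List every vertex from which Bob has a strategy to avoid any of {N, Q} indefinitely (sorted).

I, J, K, O, P

A0 = {N, Q}
A1: add {L} — L (Alice) has L→N.
A2: add {M} — M (Alice) has M→L.
A3 = A2; e.g. I (Bob) can still go to O. Fixed point.
Alice's attractor = {L, M, N, Q}; Bob avoids the target exactly from the complement.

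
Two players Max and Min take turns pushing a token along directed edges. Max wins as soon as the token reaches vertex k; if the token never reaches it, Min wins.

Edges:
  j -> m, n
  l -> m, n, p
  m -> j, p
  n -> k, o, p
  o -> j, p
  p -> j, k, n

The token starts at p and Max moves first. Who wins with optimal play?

Track states (vertex, player-to-move).
A0 = {(k,Max), (k,Min)}
A1: add {(n,Max), (p,Max)}.
(p,Max) ∈ A1 ⇒ Max forces the target.

Max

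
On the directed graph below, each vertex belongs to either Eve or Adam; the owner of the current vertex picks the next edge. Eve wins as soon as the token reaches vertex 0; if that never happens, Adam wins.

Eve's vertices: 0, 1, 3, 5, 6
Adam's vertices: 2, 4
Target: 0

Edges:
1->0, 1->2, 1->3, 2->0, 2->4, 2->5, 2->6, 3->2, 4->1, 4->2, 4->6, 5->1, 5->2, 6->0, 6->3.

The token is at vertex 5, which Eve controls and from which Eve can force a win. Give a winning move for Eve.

A0 = {0}
A1: add {1, 6} — 1 (Eve) has 1→0; 6 (Eve) has 6→0.
A2: add {5} — 5 (Eve) has 5→1.
A3 = A2; e.g. 2 (Adam) can still go to 4. Fixed point.
From 5, successor 1 is in the attractor (rank 1); the other successor 2 is not.

1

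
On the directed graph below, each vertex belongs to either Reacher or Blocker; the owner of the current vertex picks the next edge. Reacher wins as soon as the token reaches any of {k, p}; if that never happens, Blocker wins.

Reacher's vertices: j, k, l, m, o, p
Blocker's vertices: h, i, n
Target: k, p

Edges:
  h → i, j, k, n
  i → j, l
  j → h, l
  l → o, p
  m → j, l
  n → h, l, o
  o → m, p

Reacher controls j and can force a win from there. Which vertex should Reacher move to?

A0 = {k, p}
A1: add {l, o} — l (Reacher) has l→p; o (Reacher) has o→p.
A2: add {j, m} — j (Reacher) has j→l; m (Reacher) has m→l.
A3: add {i} — i (Blocker): all of {j, l} already in.
A4 = A3; e.g. h (Blocker) can still go to n. Fixed point.
From j, successor l is in the attractor (rank 1); the other successor h is not.

l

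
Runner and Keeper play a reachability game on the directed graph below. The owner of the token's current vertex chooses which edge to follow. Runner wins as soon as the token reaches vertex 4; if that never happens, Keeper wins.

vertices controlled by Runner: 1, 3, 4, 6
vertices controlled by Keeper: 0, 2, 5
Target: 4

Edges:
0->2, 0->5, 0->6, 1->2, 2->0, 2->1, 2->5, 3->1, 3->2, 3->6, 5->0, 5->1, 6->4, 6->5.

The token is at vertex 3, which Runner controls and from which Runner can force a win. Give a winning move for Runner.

A0 = {4}
A1: add {6} — 6 (Runner) has 6→4.
A2: add {3} — 3 (Runner) has 3→6.
A3 = A2; e.g. 0 (Keeper) can still go to 2. Fixed point.
From 3, successor 6 is in the attractor (rank 1); the other successors 1, 2 are not.

6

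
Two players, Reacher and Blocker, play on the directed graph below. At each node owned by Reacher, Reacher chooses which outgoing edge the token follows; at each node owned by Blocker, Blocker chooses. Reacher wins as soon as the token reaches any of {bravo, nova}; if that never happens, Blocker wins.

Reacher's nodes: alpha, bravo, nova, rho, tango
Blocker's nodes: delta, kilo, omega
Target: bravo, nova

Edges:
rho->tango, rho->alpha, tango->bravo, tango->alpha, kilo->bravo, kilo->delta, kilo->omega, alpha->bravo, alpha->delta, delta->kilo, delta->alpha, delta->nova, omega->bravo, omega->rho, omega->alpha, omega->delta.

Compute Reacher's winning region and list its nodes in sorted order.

alpha, bravo, nova, rho, tango

A0 = {bravo, nova}
A1: add {alpha, tango} — tango (Reacher) has tango→bravo; alpha (Reacher) has alpha→bravo.
A2: add {rho} — rho (Reacher) has rho→tango.
A3 = A2; e.g. kilo (Blocker) can still go to delta. Fixed point.
Reacher's winning region = {alpha, bravo, nova, rho, tango}.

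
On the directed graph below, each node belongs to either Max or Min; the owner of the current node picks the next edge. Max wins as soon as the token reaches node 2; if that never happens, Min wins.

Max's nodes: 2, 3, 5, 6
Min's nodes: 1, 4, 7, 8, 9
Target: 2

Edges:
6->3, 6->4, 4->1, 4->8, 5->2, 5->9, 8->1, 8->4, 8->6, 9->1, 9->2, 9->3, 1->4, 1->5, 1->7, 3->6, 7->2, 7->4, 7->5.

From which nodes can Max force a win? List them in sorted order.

A0 = {2}
A1: add {5} — 5 (Max) has 5→2.
A2 = A1; e.g. 1 (Min) can still go to 4. Fixed point.
Max's winning region = {2, 5}.

2, 5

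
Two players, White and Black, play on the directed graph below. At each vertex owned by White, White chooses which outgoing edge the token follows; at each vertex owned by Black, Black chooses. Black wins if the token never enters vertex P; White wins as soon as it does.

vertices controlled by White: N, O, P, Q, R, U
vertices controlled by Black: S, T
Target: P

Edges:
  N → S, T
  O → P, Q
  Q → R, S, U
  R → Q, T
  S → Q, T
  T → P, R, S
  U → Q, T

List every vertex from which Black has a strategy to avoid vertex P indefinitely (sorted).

A0 = {P}
A1: add {O} — O (White) has O→P.
A2 = A1; e.g. N (White) has no edge into A1. Fixed point.
White's attractor = {O, P}; Black avoids the target exactly from the complement.

N, Q, R, S, T, U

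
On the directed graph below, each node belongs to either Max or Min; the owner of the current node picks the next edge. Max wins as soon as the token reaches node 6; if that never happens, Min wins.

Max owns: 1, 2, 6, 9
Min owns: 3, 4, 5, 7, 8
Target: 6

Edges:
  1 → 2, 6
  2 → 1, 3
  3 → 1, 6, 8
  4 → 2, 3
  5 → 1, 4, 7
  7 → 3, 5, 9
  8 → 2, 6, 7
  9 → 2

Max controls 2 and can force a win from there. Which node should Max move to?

1

A0 = {6}
A1: add {1} — 1 (Max) has 1→6.
A2: add {2} — 2 (Max) has 2→1.
A3: add {9} — 9 (Max) has 9→2.
A4 = A3; e.g. 3 (Min) can still go to 8. Fixed point.
From 2, successor 1 is in the attractor (rank 1); the other successor 3 is not.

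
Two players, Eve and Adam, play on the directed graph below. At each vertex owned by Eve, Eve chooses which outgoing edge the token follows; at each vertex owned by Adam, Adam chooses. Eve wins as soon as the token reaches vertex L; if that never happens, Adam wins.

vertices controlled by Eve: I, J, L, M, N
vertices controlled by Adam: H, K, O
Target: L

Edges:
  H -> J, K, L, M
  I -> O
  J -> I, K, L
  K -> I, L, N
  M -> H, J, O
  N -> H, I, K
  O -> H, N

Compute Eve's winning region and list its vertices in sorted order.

A0 = {L}
A1: add {J} — J (Eve) has J→L.
A2: add {M} — M (Eve) has M→J.
A3 = A2; e.g. H (Adam) can still go to K. Fixed point.
Eve's winning region = {J, L, M}.

J, L, M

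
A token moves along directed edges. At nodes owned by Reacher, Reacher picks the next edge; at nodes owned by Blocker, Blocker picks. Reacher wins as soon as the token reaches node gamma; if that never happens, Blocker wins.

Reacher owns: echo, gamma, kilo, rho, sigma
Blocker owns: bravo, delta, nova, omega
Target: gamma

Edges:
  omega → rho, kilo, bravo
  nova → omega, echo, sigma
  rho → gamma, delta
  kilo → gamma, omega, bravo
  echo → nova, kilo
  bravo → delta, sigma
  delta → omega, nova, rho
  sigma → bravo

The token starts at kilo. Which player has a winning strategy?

A0 = {gamma}
A1: add {kilo, rho} — rho (Reacher) has rho→gamma; kilo (Reacher) has kilo→gamma.
kilo ∈ A1, so Reacher can force the target.

Reacher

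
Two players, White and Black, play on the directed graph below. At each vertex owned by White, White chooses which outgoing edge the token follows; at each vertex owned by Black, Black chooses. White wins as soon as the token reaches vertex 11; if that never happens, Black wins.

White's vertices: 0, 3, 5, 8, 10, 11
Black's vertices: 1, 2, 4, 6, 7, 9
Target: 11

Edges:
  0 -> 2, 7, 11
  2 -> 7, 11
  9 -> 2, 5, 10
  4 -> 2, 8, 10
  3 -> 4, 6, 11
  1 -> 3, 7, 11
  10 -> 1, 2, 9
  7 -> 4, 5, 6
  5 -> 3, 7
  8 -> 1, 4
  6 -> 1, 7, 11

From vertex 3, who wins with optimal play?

White

A0 = {11}
A1: add {0, 3} — 0 (White) has 0→11; 3 (White) has 3→11.
3 ∈ A1, so White can force the target.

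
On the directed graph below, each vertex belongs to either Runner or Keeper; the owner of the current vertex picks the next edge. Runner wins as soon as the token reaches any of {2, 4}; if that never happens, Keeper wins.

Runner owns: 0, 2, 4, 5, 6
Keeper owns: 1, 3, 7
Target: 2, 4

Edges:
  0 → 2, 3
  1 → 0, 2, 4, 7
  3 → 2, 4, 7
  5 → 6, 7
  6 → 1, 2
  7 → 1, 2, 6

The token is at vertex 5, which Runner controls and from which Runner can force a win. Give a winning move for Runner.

A0 = {2, 4}
A1: add {0, 6} — 0 (Runner) has 0→2; 6 (Runner) has 6→2.
A2: add {5} — 5 (Runner) has 5→6.
A3 = A2; e.g. 1 (Keeper) can still go to 7. Fixed point.
From 5, successor 6 is in the attractor (rank 1); the other successor 7 is not.

6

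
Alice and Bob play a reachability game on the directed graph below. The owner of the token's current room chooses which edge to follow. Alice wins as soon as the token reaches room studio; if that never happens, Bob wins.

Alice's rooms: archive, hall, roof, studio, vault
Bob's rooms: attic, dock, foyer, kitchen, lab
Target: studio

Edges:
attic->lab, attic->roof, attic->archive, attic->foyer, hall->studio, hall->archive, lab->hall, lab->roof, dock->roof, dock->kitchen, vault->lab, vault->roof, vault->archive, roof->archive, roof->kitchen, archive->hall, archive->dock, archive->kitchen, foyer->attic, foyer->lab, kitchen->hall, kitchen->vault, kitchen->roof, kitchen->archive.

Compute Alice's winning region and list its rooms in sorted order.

archive, dock, hall, kitchen, lab, roof, studio, vault

A0 = {studio}
A1: add {hall} — hall (Alice) has hall→studio.
A2: add {archive} — archive (Alice) has archive→hall.
A3: add {roof, vault} — vault (Alice) has vault→archive; roof (Alice) has roof→archive.
A4: add {kitchen, lab} — lab (Bob): all of {hall, roof} already in; kitchen (Bob): all of {hall, vault, roof, archive} already in.
A5: add {dock} — dock (Bob): all of {roof, kitchen} already in.
A6 = A5; e.g. attic (Bob) can still go to foyer. Fixed point.
Alice's winning region = {archive, dock, hall, kitchen, lab, roof, studio, vault}.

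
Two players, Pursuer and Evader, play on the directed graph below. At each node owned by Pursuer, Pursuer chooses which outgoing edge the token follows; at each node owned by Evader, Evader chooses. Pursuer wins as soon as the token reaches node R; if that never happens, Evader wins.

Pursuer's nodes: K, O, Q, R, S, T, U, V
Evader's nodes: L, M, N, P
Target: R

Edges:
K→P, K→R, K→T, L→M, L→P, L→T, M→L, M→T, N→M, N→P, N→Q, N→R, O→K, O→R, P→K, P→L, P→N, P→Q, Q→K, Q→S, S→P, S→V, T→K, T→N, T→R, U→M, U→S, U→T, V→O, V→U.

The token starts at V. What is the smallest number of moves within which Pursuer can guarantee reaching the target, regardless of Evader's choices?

2

A0 = {R}
A1: add {K, O, T} — K (Pursuer) has K→R; O (Pursuer) has O→R; T (Pursuer) has T→R.
A2: add {Q, U, V} — Q (Pursuer) has Q→K; U (Pursuer) has U→T; V (Pursuer) has V→O.
V enters the attractor at level 2, so Pursuer can force the target in 2 moves from there.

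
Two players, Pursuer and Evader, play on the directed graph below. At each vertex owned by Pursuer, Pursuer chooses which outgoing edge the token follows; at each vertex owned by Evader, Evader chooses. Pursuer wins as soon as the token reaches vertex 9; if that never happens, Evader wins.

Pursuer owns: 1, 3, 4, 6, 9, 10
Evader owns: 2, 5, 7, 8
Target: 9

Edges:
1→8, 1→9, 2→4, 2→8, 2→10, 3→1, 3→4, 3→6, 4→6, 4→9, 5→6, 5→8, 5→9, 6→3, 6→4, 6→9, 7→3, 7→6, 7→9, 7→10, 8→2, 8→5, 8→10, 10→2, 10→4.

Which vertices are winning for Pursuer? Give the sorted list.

1, 3, 4, 6, 7, 9, 10

A0 = {9}
A1: add {1, 4, 6} — 1 (Pursuer) has 1→9; 4 (Pursuer) has 4→9; 6 (Pursuer) has 6→9.
A2: add {3, 10} — 3 (Pursuer) has 3→1; 10 (Pursuer) has 10→4.
A3: add {7} — 7 (Evader): all of {3, 6, 9, 10} already in.
A4 = A3; e.g. 2 (Evader) can still go to 8. Fixed point.
Pursuer's winning region = {1, 3, 4, 6, 7, 9, 10}.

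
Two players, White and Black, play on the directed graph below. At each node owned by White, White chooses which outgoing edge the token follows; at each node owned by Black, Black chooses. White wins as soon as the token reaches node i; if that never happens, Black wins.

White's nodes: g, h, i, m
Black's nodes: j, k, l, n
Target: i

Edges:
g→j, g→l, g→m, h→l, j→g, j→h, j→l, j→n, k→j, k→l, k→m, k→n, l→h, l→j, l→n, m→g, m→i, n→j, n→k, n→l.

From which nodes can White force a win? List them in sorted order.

A0 = {i}
A1: add {m} — m (White) has m→i.
A2: add {g} — g (White) has g→m.
A3 = A2; e.g. h (White) has no edge into A2. Fixed point.
White's winning region = {g, i, m}.

g, i, m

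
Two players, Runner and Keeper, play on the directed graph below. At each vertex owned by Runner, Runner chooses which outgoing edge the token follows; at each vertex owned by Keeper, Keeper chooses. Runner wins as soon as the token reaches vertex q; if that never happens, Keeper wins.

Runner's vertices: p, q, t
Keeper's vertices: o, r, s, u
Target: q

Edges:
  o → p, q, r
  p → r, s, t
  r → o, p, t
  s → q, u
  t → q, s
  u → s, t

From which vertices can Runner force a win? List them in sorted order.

p, q, t

A0 = {q}
A1: add {t} — t (Runner) has t→q.
A2: add {p} — p (Runner) has p→t.
A3 = A2; e.g. o (Keeper) can still go to r. Fixed point.
Runner's winning region = {p, q, t}.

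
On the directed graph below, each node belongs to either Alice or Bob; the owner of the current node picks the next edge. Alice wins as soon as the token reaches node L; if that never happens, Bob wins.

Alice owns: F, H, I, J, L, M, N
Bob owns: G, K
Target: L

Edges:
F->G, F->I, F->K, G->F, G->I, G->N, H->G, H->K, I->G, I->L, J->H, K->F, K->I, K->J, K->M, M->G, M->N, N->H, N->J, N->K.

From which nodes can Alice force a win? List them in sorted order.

F, I, L

A0 = {L}
A1: add {I} — I (Alice) has I→L.
A2: add {F} — F (Alice) has F→I.
A3 = A2; e.g. G (Bob) can still go to N. Fixed point.
Alice's winning region = {F, I, L}.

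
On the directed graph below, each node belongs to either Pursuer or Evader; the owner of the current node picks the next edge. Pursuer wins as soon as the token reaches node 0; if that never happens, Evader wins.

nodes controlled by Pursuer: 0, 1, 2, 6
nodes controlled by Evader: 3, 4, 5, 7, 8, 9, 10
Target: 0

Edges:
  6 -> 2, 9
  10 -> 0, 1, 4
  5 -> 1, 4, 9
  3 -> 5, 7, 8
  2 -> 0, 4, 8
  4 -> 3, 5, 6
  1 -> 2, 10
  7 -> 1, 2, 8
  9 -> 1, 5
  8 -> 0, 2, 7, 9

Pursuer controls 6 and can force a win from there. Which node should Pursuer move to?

2

A0 = {0}
A1: add {2} — 2 (Pursuer) has 2→0.
A2: add {1, 6} — 1 (Pursuer) has 1→2; 6 (Pursuer) has 6→2.
A3 = A2; e.g. 3 (Evader) can still go to 5. Fixed point.
From 6, successor 2 is in the attractor (rank 1); the other successor 9 is not.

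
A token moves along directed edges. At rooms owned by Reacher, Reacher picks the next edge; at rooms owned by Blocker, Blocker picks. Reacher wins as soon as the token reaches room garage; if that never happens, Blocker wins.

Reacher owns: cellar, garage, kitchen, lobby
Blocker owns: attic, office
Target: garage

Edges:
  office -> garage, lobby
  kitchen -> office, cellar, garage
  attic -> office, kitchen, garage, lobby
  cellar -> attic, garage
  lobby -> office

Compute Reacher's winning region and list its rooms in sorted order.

cellar, garage, kitchen

A0 = {garage}
A1: add {cellar, kitchen} — kitchen (Reacher) has kitchen→garage; cellar (Reacher) has cellar→garage.
A2 = A1; e.g. office (Blocker) can still go to lobby. Fixed point.
Reacher's winning region = {cellar, garage, kitchen}.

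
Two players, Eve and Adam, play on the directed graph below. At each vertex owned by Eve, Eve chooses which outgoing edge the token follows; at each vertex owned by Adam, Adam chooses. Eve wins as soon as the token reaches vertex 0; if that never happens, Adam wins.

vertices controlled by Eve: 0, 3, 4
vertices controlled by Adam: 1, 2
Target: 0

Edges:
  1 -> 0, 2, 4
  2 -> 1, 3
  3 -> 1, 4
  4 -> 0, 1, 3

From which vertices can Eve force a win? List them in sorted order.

0, 3, 4

A0 = {0}
A1: add {4} — 4 (Eve) has 4→0.
A2: add {3} — 3 (Eve) has 3→4.
A3 = A2; e.g. 1 (Adam) can still go to 2. Fixed point.
Eve's winning region = {0, 3, 4}.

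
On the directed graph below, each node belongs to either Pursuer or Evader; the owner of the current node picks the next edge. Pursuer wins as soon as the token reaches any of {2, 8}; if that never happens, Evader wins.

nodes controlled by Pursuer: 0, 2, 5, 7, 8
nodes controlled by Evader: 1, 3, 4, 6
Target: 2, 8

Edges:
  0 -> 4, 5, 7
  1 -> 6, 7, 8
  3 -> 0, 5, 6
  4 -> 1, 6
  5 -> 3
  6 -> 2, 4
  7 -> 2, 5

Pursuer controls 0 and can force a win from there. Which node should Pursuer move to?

A0 = {2, 8}
A1: add {7} — 7 (Pursuer) has 7→2.
A2: add {0} — 0 (Pursuer) has 0→7.
A3 = A2; e.g. 1 (Evader) can still go to 6. Fixed point.
From 0, successor 7 is in the attractor (rank 1); the other successors 4, 5 are not.

7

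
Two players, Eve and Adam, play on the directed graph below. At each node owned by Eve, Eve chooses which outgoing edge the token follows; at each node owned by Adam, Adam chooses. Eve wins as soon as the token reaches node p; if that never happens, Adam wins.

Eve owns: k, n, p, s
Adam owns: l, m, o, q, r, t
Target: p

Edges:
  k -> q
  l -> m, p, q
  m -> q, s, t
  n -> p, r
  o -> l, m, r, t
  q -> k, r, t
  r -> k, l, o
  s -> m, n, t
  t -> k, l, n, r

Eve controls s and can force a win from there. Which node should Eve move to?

n

A0 = {p}
A1: add {n} — n (Eve) has n→p.
A2: add {s} — s (Eve) has s→n.
A3 = A2; e.g. k (Eve) has no edge into A2. Fixed point.
From s, successor n is in the attractor (rank 1); the other successors m, t are not.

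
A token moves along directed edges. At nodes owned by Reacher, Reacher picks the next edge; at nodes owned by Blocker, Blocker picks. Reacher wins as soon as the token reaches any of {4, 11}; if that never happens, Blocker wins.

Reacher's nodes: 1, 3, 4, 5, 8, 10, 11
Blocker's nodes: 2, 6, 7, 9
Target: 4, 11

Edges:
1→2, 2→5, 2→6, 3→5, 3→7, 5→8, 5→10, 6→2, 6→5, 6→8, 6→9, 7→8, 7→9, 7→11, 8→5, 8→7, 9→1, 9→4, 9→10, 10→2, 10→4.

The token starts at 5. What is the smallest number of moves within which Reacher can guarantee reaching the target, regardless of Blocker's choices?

2

A0 = {4, 11}
A1: add {10} — 10 (Reacher) has 10→4.
A2: add {5} — 5 (Reacher) has 5→10.
5 enters the attractor at level 2, so Reacher can force the target in 2 moves from there.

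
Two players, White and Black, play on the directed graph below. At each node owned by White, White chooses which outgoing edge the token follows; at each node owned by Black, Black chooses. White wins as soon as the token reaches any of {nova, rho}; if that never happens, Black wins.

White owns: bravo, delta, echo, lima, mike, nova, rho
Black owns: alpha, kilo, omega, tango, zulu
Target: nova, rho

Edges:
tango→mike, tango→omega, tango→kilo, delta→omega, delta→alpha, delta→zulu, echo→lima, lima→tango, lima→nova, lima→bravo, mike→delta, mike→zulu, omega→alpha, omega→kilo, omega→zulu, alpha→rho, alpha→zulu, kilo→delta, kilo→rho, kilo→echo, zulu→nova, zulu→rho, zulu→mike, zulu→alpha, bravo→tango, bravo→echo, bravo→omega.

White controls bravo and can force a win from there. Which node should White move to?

A0 = {nova, rho}
A1: add {lima} — lima (White) has lima→nova.
A2: add {echo} — echo (White) has echo→lima.
A3: add {bravo} — bravo (White) has bravo→echo.
A4 = A3; e.g. tango (Black) can still go to mike. Fixed point.
From bravo, successor echo is in the attractor (rank 2); the other successors omega, tango are not.

echo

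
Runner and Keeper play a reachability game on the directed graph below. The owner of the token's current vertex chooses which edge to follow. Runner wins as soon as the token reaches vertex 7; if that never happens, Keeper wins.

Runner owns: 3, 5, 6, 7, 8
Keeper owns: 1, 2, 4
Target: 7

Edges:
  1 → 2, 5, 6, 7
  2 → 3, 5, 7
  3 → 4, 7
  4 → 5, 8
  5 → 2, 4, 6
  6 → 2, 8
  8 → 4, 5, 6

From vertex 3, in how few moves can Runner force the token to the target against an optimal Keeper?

1

A0 = {7}
A1: add {3} — 3 (Runner) has 3→7.
A2 = A1; e.g. 1 (Keeper) can still go to 2. Fixed point.
3 enters the attractor at level 1, so Runner can force the target in 1 move from there.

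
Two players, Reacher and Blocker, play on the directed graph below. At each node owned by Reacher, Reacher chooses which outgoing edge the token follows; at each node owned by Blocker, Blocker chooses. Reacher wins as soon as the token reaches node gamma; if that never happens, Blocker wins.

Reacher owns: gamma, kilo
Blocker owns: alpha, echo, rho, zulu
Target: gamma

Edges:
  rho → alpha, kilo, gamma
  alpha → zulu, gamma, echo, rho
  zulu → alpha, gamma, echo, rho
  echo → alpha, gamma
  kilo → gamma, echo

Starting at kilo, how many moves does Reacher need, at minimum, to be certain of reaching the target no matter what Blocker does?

A0 = {gamma}
A1: add {kilo} — kilo (Reacher) has kilo→gamma.
A2 = A1; e.g. alpha (Blocker) can still go to zulu. Fixed point.
kilo enters the attractor at level 1, so Reacher can force the target in 1 move from there.

1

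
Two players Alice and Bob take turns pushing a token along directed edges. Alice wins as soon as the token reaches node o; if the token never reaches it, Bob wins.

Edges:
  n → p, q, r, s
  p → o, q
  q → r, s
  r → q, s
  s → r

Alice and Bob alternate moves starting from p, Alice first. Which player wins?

Alice

Track states (vertex, player-to-move).
A0 = {(o,Alice), (o,Bob)}
A1: add {(p,Alice)}.
(p,Alice) ∈ A1 ⇒ Alice forces the target.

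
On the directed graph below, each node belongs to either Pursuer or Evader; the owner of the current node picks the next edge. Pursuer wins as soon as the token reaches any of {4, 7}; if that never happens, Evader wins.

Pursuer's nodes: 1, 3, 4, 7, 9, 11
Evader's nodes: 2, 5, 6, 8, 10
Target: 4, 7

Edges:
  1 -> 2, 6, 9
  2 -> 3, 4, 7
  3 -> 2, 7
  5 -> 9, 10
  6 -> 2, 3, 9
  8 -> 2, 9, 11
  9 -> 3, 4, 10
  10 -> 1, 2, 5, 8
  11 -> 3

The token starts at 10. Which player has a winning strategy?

Evader

A0 = {4, 7}
A1: add {3, 9} — 3 (Pursuer) has 3→7; 9 (Pursuer) has 9→4.
A2: add {1, 2, 11} — 1 (Pursuer) has 1→9; 2 (Evader): all of {3, 4, 7} already in; 11 (Pursuer) has 11→3.
A3: add {6, 8} — 6 (Evader): all of {2, 3, 9} already in; 8 (Evader): all of {2, 9, 11} already in.
A4 = A3; e.g. 5 (Evader) can still go to 10. Fixed point.
10 never enters the attractor, so Evader can avoid the target forever.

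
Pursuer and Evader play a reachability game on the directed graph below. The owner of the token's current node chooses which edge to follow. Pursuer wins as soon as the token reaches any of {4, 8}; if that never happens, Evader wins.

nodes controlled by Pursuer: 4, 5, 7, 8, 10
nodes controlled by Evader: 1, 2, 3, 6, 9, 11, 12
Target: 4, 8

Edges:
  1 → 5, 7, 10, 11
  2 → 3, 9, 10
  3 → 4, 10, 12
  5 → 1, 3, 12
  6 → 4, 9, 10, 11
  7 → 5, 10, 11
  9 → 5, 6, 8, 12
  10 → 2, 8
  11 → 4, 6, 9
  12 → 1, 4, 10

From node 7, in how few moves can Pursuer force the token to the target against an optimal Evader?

A0 = {4, 8}
A1: add {10} — 10 (Pursuer) has 10→8.
A2: add {7} — 7 (Pursuer) has 7→10.
A3 = A2; e.g. 1 (Evader) can still go to 5. Fixed point.
7 enters the attractor at level 2, so Pursuer can force the target in 2 moves from there.

2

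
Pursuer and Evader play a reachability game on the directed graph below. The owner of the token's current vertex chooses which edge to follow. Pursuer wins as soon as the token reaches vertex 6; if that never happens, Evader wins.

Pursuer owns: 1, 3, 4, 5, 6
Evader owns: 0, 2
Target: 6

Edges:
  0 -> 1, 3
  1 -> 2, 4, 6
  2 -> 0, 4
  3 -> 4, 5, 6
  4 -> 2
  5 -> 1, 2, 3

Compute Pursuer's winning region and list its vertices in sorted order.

0, 1, 3, 5, 6

A0 = {6}
A1: add {1, 3} — 1 (Pursuer) has 1→6; 3 (Pursuer) has 3→6.
A2: add {0, 5} — 0 (Evader): all of {1, 3} already in; 5 (Pursuer) has 5→1.
A3 = A2; e.g. 2 (Evader) can still go to 4. Fixed point.
Pursuer's winning region = {0, 1, 3, 5, 6}.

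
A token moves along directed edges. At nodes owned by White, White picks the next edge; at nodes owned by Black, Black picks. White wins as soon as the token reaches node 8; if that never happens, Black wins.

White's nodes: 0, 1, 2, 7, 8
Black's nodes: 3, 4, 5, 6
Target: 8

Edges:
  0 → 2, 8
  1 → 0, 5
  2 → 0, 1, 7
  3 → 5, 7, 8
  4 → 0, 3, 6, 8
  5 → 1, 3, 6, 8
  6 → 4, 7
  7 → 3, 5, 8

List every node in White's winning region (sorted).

A0 = {8}
A1: add {0, 7} — 0 (White) has 0→8; 7 (White) has 7→8.
A2: add {1, 2} — 1 (White) has 1→0; 2 (White) has 2→0.
A3 = A2; e.g. 3 (Black) can still go to 5. Fixed point.
White's winning region = {0, 1, 2, 7, 8}.

0, 1, 2, 7, 8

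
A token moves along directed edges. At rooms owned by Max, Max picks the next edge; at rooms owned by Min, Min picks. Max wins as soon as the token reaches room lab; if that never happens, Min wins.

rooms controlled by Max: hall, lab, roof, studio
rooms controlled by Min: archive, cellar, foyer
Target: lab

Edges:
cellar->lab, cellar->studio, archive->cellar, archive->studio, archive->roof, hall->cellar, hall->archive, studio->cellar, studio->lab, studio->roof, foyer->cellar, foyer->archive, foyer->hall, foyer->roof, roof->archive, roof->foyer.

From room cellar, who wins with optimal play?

Max

A0 = {lab}
A1: add {studio} — studio (Max) has studio→lab.
A2: add {cellar} — cellar (Min): all of {lab, studio} already in.
cellar ∈ A2, so Max can force the target.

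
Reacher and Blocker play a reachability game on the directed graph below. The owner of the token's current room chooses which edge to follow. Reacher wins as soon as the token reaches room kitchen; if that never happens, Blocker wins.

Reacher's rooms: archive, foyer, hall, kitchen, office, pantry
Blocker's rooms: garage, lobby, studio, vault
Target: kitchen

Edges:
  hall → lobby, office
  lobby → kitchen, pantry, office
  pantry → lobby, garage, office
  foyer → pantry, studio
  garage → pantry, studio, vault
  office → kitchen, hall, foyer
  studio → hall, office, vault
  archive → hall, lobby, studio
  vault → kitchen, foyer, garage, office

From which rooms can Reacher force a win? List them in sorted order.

A0 = {kitchen}
A1: add {office} — office (Reacher) has office→kitchen.
A2: add {hall, pantry} — hall (Reacher) has hall→office; pantry (Reacher) has pantry→office.
A3: add {archive, foyer, lobby} — lobby (Blocker): all of {kitchen, pantry, office} already in; foyer (Reacher) has foyer→pantry; archive (Reacher) has archive→hall.
A4 = A3; e.g. garage (Blocker) can still go to studio. Fixed point.
Reacher's winning region = {archive, foyer, hall, kitchen, lobby, office, pantry}.

archive, foyer, hall, kitchen, lobby, office, pantry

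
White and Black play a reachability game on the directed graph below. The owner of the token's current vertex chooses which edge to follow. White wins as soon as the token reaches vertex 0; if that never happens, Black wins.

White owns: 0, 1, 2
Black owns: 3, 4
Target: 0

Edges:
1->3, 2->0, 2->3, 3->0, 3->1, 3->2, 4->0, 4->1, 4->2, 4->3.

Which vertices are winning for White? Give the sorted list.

A0 = {0}
A1: add {2} — 2 (White) has 2→0.
A2 = A1; e.g. 1 (White) has no edge into A1. Fixed point.
White's winning region = {0, 2}.

0, 2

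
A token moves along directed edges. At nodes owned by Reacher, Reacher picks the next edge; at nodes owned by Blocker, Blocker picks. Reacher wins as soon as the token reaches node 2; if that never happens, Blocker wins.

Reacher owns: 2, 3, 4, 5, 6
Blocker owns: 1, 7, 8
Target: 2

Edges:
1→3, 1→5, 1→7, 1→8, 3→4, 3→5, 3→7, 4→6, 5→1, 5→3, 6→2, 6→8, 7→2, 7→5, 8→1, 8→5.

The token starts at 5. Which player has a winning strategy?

A0 = {2}
A1: add {6} — 6 (Reacher) has 6→2.
A2: add {4} — 4 (Reacher) has 4→6.
A3: add {3} — 3 (Reacher) has 3→4.
A4: add {5} — 5 (Reacher) has 5→3.
5 ∈ A4, so Reacher can force the target.

Reacher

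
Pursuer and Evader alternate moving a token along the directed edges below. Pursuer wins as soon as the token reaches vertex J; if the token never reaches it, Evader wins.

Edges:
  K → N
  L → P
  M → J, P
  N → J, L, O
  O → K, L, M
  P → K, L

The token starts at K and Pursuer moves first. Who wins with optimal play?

Evader

Track states (vertex, player-to-move).
A0 = {(J,Pursuer), (J,Evader)}
A1: add {(M,Pursuer), (N,Pursuer)}.
A2: add {(K,Evader)}.
A3: add {(O,Pursuer), (P,Pursuer)}.
A4: add {(L,Evader), (M,Evader)}.
A5 = A4; e.g. (K,Pursuer) stays out. (K,Pursuer) never enters ⇒ Evader avoids the target.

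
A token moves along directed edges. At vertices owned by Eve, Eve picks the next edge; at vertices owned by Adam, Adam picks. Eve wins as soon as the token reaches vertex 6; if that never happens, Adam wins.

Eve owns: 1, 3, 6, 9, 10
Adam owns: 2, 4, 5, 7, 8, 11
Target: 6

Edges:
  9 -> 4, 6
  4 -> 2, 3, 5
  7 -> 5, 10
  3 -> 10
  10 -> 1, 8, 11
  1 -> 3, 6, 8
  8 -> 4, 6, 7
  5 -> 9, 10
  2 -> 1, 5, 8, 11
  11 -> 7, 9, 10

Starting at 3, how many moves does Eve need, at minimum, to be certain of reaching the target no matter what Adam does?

A0 = {6}
A1: add {1, 9} — 1 (Eve) has 1→6; 9 (Eve) has 9→6.
A2: add {10} — 10 (Eve) has 10→1.
A3: add {3, 5} — 3 (Eve) has 3→10; 5 (Adam): all of {9, 10} already in.
3 enters the attractor at level 3, so Eve can force the target in 3 moves from there.

3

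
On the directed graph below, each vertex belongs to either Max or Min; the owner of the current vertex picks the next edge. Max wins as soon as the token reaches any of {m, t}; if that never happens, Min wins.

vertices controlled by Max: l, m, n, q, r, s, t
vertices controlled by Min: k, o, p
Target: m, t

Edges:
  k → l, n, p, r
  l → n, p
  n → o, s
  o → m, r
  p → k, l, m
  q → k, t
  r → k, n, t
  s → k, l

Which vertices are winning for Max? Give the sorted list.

A0 = {m, t}
A1: add {q, r} — q (Max) has q→t; r (Max) has r→t.
A2: add {o} — o (Min): all of {m, r} already in.
A3: add {n} — n (Max) has n→o.
A4: add {l} — l (Max) has l→n.
A5: add {s} — s (Max) has s→l.
A6 = A5; e.g. k (Min) can still go to p. Fixed point.
Max's winning region = {l, m, n, o, q, r, s, t}.

l, m, n, o, q, r, s, t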